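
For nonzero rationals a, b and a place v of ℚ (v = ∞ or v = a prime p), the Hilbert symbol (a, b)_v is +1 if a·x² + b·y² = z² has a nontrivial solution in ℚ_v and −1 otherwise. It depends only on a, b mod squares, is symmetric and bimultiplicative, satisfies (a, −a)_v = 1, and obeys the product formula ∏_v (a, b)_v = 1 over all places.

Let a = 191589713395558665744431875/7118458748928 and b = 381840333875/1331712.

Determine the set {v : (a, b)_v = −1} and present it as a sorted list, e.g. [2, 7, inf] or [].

Mod squares: a ≡ 182, b ≡ 12722710. Check v ∈ {∞, 2, 3, 5, 7, 11, 13, 17, 19, 31, 41}.
v=31: a=31^2·(≡29), b=31^1·(≡28) mod 31; (29|31)=-1, (28|31)=+1; (−1)^{2·1·15}·(-1)^1·(+1)^2 = -1.
v=∞: 182 > 0 and 12722710 > 0  ⇒  (a,b)_∞ = +1.
v=41: a=41^2·(≡37), b=41^1·(≡17) mod 41; (37|41)=+1, (17|41)=-1; (−1)^{2·1·20}·(+1)^1·(-1)^2 = +1.
v=19: a=19^2·(≡5), b=19^0·(≡6) mod 19; (5|19)=+1, (6|19)=+1; (−1)^{2·0·9}·(+1)^0·(+1)^2 = +1.
v=17: a=17^-6·(≡11), b=17^-2·(≡5) mod 17; (11|17)=-1, (5|17)=-1; (−1)^{-6·-2·8}·(-1)^-2·(-1)^-6 = +1.
v=2: v_2(a)=-15, v_2(b)=-9; units ≡ 3, 3 (mod 8); ε·ε+αω+βω = 1·1+-15·1+-9·1 ≡ 1  ⇒  (a,b)_2 = -1.
v=13: a=13^3·(≡10), b=13^1·(≡12) mod 13; (10|13)=+1, (12|13)=+1; (−1)^{3·1·6}·(+1)^1·(+1)^3 = +1.
v=11: a=11^2·(≡10), b=11^1·(≡5) mod 11; (10|11)=-1, (5|11)=+1; (−1)^{2·1·5}·(-1)^1·(+1)^2 = -1.
v=3: a=3^-2·(≡2), b=3^-2·(≡1) mod 3; (2|3)=-1, (1|3)=+1; (−1)^{-2·-2·1}·(-1)^-2·(+1)^-2 = +1.
v=7: a=7^11·(≡5), b=7^5·(≡4) mod 7; (5|7)=-1, (4|7)=+1; (−1)^{11·5·3}·(-1)^5·(+1)^11 = +1.
v=5: a=5^4·(≡2), b=5^3·(≡3) mod 5; (2|5)=-1, (3|5)=-1; (−1)^{4·3·2}·(-1)^3·(-1)^4 = -1.
(182, 12722710 / ℚ) ramifies at {2, 5, 11, 31}: a division algebra.

[2, 5, 11, 31]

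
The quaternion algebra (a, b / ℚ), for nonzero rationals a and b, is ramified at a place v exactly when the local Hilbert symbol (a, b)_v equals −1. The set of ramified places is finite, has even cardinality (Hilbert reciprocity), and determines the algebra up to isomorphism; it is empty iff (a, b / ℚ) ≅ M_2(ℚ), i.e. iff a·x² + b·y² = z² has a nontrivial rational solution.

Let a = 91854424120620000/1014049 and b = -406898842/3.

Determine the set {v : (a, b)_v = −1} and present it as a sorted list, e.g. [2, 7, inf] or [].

Mod squares: a ≡ 35742, b ≡ -24912174. Check v ∈ {∞, 2, 3, 5, 7, 17, 19, 23, 37, 41, 53}.
v=17: a=17^2·(≡9), b=17^1·(≡3) mod 17; (9|17)=+1, (3|17)=-1; (−1)^{2·1·8}·(+1)^1·(-1)^2 = +1.
v=∞: 35742 > 0 and -24912174 < 0  ⇒  (a,b)_∞ = +1.
v=37: a=37^1·(≡7), b=37^1·(≡32) mod 37; (7|37)=+1, (32|37)=-1; (−1)^{1·1·18}·(+1)^1·(-1)^1 = -1.
v=3: a=3^1·(≡1), b=3^-1·(≡2) mod 3; (1|3)=+1, (2|3)=-1; (−1)^{1·-1·1}·(+1)^-1·(-1)^1 = +1.
v=41: a=41^2·(≡39), b=41^1·(≡19) mod 41; (39|41)=+1, (19|41)=-1; (−1)^{2·1·20}·(+1)^1·(-1)^2 = +1.
v=2: v_2(a)=5, v_2(b)=1; units ≡ 7, 1 (mod 8); ε·ε+αω+βω = 1·0+5·0+1·0 ≡ 0  ⇒  (a,b)_2 = +1.
v=7: a=7^1·(≡5), b=7^3·(≡1) mod 7; (5|7)=-1, (1|7)=+1; (−1)^{1·3·3}·(-1)^3·(+1)^1 = +1.
v=53: a=53^-2·(≡50), b=53^0·(≡24) mod 53; (50|53)=-1, (24|53)=+1; (−1)^{-2·0·26}·(-1)^0·(+1)^-2 = +1.
v=23: a=23^3·(≡6), b=23^1·(≡8) mod 23; (6|23)=+1, (8|23)=+1; (−1)^{3·1·11}·(+1)^1·(+1)^3 = -1.
v=5: a=5^4·(≡3), b=5^0·(≡1) mod 5; (3|5)=-1, (1|5)=+1; (−1)^{4·0·2}·(-1)^0·(+1)^4 = +1.
v=19: a=19^-2·(≡2), b=19^0·(≡3) mod 19; (2|19)=-1, (3|19)=-1; (−1)^{-2·0·9}·(-1)^0·(-1)^-2 = +1.
Ram(35742, -24912174) = {23, 37}; no ℚ_23-point on the conic.

[23, 37]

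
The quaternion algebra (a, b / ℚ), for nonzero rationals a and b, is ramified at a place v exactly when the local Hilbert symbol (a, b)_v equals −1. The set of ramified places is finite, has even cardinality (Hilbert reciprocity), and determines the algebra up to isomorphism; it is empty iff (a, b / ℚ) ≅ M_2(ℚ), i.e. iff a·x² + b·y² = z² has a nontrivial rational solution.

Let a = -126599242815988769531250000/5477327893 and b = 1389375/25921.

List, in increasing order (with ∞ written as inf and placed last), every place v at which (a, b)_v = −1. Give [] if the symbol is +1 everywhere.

Mod squares: a ≡ -27417, b ≡ 247. Check v ∈ {∞, 2, 3, 5, 7, 13, 17, 19, 23, 37}.
v=∞: -27417 < 0 and 247 > 0  ⇒  (a,b)_∞ = +1.
v=23: a=23^-6·(≡21), b=23^-2·(≡20) mod 23; (21|23)=-1, (20|23)=-1; (−1)^{-6·-2·11}·(-1)^-2·(-1)^-6 = +1.
v=2: v_2(a)=4, v_2(b)=0; units ≡ 7, 7 (mod 8); ε·ε+αω+βω = 1·1+4·0+0·0 ≡ 1  ⇒  (a,b)_2 = -1.
v=17: a=17^2·(≡15), b=17^0·(≡13) mod 17; (15|17)=+1, (13|17)=+1; (−1)^{2·0·8}·(+1)^0·(+1)^2 = +1.
v=7: a=7^2·(≡1), b=7^-2·(≡2) mod 7; (1|7)=+1, (2|7)=+1; (−1)^{2·-2·3}·(+1)^-2·(+1)^2 = +1.
v=3: a=3^5·(≡2), b=3^2·(≡1) mod 3; (2|3)=-1, (1|3)=+1; (−1)^{5·2·1}·(-1)^2·(+1)^5 = +1.
v=5: a=5^16·(≡2), b=5^4·(≡3) mod 5; (2|5)=-1, (3|5)=-1; (−1)^{16·4·2}·(-1)^4·(-1)^16 = +1.
v=13: a=13^3·(≡3), b=13^1·(≡11) mod 13; (3|13)=+1, (11|13)=-1; (−1)^{3·1·6}·(+1)^1·(-1)^3 = -1.
v=19: a=19^3·(≡1), b=19^1·(≡14) mod 19; (1|19)=+1, (14|19)=-1; (−1)^{3·1·9}·(+1)^1·(-1)^3 = +1.
v=37: a=37^-1·(≡28), b=37^0·(≡10) mod 37; (28|37)=+1, (10|37)=+1; (−1)^{-1·0·18}·(+1)^0·(+1)^-1 = +1.
(-27417, 247 / ℚ) ramifies at {2, 13}: a division algebra.

[2, 13]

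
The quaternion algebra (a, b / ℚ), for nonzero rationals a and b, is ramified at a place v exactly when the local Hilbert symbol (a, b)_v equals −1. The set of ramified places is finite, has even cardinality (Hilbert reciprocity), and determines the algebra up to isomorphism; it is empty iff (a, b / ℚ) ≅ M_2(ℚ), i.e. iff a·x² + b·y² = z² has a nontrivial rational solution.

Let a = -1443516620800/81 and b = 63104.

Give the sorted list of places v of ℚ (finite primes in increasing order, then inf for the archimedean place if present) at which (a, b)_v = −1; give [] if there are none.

[17, 29]

(a, b) ≡ (-58, 986) mod (ℚ^×)²; places V = {2, 3, 5, 17, 29, ∞}.
(a,b)_3: α=-4, u≡2; β=0, v≡2 (mod 3); (2|3)=-1, (2|3)=-1; sign (−1)^0·-1^0·-1^-4 = +1.
(a,b)_29: α=3, u≡19; β=1, v≡1 (mod 29); (19|29)=-1, (1|29)=+1; sign (−1)^0·-1^1·+1^3 = -1.
(a,b)_5: α=2, u≡3; β=0, v≡4 (mod 5); (3|5)=-1, (4|5)=+1; sign (−1)^0·-1^0·+1^2 = +1.
(a,b)_∞: sgn(-58)=−, sgn(986)=+, so +1.
(a,b)_2: α=13, β=7; u≡3, v≡5 (mod 8); ε(u)ε(v)=1·0, αω(v)=13·1, βω(u)=7·1; sum ≡ 0  ⇒  +1.
(a,b)_17: α=2, u≡7; β=1, v≡6 (mod 17); (7|17)=-1, (6|17)=-1; sign (−1)^0·-1^1·-1^2 = -1.
Ram(-58, 986) = {17, 29}; no ℚ_17-point on the conic.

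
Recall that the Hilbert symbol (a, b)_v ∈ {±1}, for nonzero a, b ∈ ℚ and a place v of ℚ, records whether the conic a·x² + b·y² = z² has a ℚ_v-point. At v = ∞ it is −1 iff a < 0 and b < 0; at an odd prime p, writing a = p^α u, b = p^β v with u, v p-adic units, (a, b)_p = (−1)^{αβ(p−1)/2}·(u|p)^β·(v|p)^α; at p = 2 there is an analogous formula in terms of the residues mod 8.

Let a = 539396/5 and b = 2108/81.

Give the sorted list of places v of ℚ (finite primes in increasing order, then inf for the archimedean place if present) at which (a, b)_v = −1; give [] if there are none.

[5, 11, 13, 23, 31, 41]

Mod squares: a ≡ 674245, b ≡ 527. Check v ∈ {∞, 2, 3, 5, 11, 13, 17, 23, 31, 41}.
v=2: v_2(a)=2, v_2(b)=2; units ≡ 5, 7 (mod 8); ε·ε+αω+βω = 0·1+2·0+2·1 ≡ 0  ⇒  (a,b)_2 = +1.
v=41: a=41^1·(≡40), b=41^0·(≡24) mod 41; (40|41)=+1, (24|41)=-1; (−1)^{1·0·20}·(+1)^0·(-1)^1 = -1.
v=17: a=17^0·(≡4), b=17^1·(≡3) mod 17; (4|17)=+1, (3|17)=-1; (−1)^{0·1·8}·(+1)^1·(-1)^0 = +1.
v=11: a=11^1·(≡4), b=11^0·(≡10) mod 11; (4|11)=+1, (10|11)=-1; (−1)^{1·0·5}·(+1)^0·(-1)^1 = -1.
v=13: a=13^1·(≡7), b=13^0·(≡5) mod 13; (7|13)=-1, (5|13)=-1; (−1)^{1·0·6}·(-1)^0·(-1)^1 = -1.
v=23: a=23^1·(≡3), b=23^0·(≡7) mod 23; (3|23)=+1, (7|23)=-1; (−1)^{1·0·11}·(+1)^0·(-1)^1 = -1.
v=∞: 674245 > 0 and 527 > 0  ⇒  (a,b)_∞ = +1.
v=3: a=3^0·(≡1), b=3^-4·(≡2) mod 3; (1|3)=+1, (2|3)=-1; (−1)^{0·-4·1}·(+1)^-4·(-1)^0 = +1.
v=5: a=5^-1·(≡1), b=5^0·(≡3) mod 5; (1|5)=+1, (3|5)=-1; (−1)^{-1·0·2}·(+1)^0·(-1)^-1 = -1.
v=31: a=31^0·(≡24), b=31^1·(≡15) mod 31; (24|31)=-1, (15|31)=-1; (−1)^{0·1·15}·(-1)^1·(-1)^0 = -1.
|Ram(674245, 527)| = 6, even; anisotropic at {5, 11, 13, 23, 31, 41}.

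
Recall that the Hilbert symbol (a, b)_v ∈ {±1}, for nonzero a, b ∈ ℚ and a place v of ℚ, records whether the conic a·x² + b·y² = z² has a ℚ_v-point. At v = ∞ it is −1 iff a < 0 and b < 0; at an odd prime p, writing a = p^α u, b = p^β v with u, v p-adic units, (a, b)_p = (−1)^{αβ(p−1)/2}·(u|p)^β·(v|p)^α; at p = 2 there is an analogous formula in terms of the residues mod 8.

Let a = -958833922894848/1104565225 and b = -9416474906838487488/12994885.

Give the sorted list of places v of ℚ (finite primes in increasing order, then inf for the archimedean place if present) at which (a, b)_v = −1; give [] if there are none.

[3, 5, 11, 13, 17, 29, 43, inf]

(a, b) ≡ (-534963, -26782922595) mod (ℚ^×)²; places V = {2, 3, 5, 7, 11, 13, 17, 19, 23, 29, 31, 43, ∞}.
(a,b)_31: α=0, u≡10; β=1, v≡21 (mod 31); (10|31)=+1, (21|31)=-1; sign (−1)^0·+1^1·-1^0 = +1.
(a,b)_2: α=10, β=6; u≡5, v≡5 (mod 8); ε(u)ε(v)=0·0, αω(v)=10·1, βω(u)=6·1; sum ≡ 0  ⇒  +1.
(a,b)_11: α=1, u≡3; β=1, v≡3 (mod 11); (3|11)=+1, (3|11)=+1; sign (−1)^1·+1^1·+1^1 = -1.
(a,b)_7: α=4, u≡3; β=8, v≡6 (mod 7); (3|7)=-1, (6|7)=-1; sign (−1)^0·-1^8·-1^4 = +1.
(a,b)_43: α=1, u≡12; β=1, v≡39 (mod 43); (12|43)=-1, (39|43)=-1; sign (−1)^1·-1^1·-1^1 = -1.
(a,b)_5: α=-2, u≡3; β=-1, v≡1 (mod 5); (3|5)=-1, (1|5)=+1; sign (−1)^0·-1^-1·+1^-2 = -1.
(a,b)_∞: sgn(-534963)=−, sgn(-26782922595)=−, so -1.
(a,b)_17: α=-4, u≡14; β=-3, v≡11 (mod 17); (14|17)=-1, (11|17)=-1; sign (−1)^0·-1^-3·-1^-4 = -1.
(a,b)_13: α=1, u≡11; β=1, v≡3 (mod 13); (11|13)=-1, (3|13)=+1; sign (−1)^0·-1^1·+1^1 = -1.
(a,b)_19: α=0, u≡1; β=1, v≡10 (mod 19); (1|19)=+1, (10|19)=-1; sign (−1)^0·+1^1·-1^0 = +1.
(a,b)_29: α=1, u≡10; β=1, v≡22 (mod 29); (10|29)=-1, (22|29)=+1; sign (−1)^0·-1^1·+1^1 = -1.
(a,b)_23: α=-2, u≡19; β=-2, v≡13 (mod 23); (19|23)=-1, (13|23)=+1; sign (−1)^0·-1^-2·+1^-2 = +1.
(a,b)_3: α=7, u≡2; β=5, v≡2 (mod 3); (2|3)=-1, (2|3)=-1; sign (−1)^1·-1^5·-1^7 = -1.
Ram(-534963, -26782922595) = {3, 5, 11, 13, 17, 29, 43, ∞}; no ℚ_3-point on the conic.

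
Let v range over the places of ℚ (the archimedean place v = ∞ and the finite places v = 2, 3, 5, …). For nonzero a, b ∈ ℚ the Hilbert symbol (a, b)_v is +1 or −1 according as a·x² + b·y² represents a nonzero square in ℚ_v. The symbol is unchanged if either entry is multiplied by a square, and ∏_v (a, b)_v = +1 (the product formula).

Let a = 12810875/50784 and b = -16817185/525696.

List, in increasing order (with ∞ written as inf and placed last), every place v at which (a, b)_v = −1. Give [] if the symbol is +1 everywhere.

Mod squares: a ≡ 210, b ≡ -2310. Check v ∈ {∞, 2, 3, 5, 7, 11, 19, 23, 37}.
v=5: a=5^3·(≡3), b=5^1·(≡3) mod 5; (3|5)=-1, (3|5)=-1; (−1)^{3·1·2}·(-1)^1·(-1)^3 = +1.
v=11: a=11^4·(≡9), b=11^3·(≡8) mod 11; (9|11)=+1, (8|11)=-1; (−1)^{4·3·5}·(+1)^3·(-1)^4 = +1.
v=37: a=37^0·(≡9), b=37^-2·(≡33) mod 37; (9|37)=+1, (33|37)=+1; (−1)^{0·-2·18}·(+1)^-2·(+1)^0 = +1.
v=7: a=7^1·(≡4), b=7^1·(≡5) mod 7; (4|7)=+1, (5|7)=-1; (−1)^{1·1·3}·(+1)^1·(-1)^1 = +1.
v=19: a=19^0·(≡9), b=19^2·(≡15) mod 19; (9|19)=+1, (15|19)=-1; (−1)^{0·2·9}·(+1)^2·(-1)^0 = +1.
v=3: a=3^-1·(≡1), b=3^-1·(≡1) mod 3; (1|3)=+1, (1|3)=+1; (−1)^{-1·-1·1}·(+1)^-1·(+1)^-1 = -1.
v=2: v_2(a)=-5, v_2(b)=-7; units ≡ 1, 5 (mod 8); ε·ε+αω+βω = 0·0+-5·1+-7·0 ≡ 1  ⇒  (a,b)_2 = -1.
v=23: a=23^-2·(≡9), b=23^0·(≡3) mod 23; (9|23)=+1, (3|23)=+1; (−1)^{-2·0·11}·(+1)^0·(+1)^-2 = +1.
v=∞: 210 > 0 and -2310 < 0  ⇒  (a,b)_∞ = +1.
Ram(210, -2310) = {2, 3}; no ℚ_2-point on the conic.

[2, 3]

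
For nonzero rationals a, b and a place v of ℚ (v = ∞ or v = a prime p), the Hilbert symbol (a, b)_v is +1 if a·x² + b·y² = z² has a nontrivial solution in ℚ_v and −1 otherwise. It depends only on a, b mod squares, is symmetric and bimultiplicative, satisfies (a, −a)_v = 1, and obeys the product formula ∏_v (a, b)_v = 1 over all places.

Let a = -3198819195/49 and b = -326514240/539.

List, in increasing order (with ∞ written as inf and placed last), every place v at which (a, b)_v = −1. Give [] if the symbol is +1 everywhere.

(a, b) ≡ (-12155, -692835) mod (ℚ^×)²; places V = {2, 3, 5, 7, 11, 13, 17, 19, ∞}.
(a,b)_11: α=1, u≡6; β=-1, v≡5 (mod 11); (6|11)=-1, (5|11)=+1; sign (−1)^1·-1^-1·+1^1 = +1.
(a,b)_3: α=6, u≡1; β=5, v≡1 (mod 3); (1|3)=+1, (1|3)=+1; sign (−1)^0·+1^5·+1^6 = +1.
(a,b)_∞: sgn(-12155)=−, sgn(-692835)=−, so -1.
(a,b)_5: α=1, u≡4; β=1, v≡3 (mod 5); (4|5)=+1, (3|5)=-1; sign (−1)^0·+1^1·-1^1 = -1.
(a,b)_2: α=0, β=6; u≡5, v≡5 (mod 8); ε(u)ε(v)=0·0, αω(v)=0·1, βω(u)=6·1; sum ≡ 0  ⇒  +1.
(a,b)_13: α=1, u≡1; β=1, v≡11 (mod 13); (1|13)=+1, (11|13)=-1; sign (−1)^0·+1^1·-1^1 = -1.
(a,b)_19: α=2, u≡17; β=1, v≡12 (mod 19); (17|19)=+1, (12|19)=-1; sign (−1)^0·+1^1·-1^2 = +1.
(a,b)_17: α=1, u≡13; β=1, v≡7 (mod 17); (13|17)=+1, (7|17)=-1; sign (−1)^0·+1^1·-1^1 = -1.
(a,b)_7: α=-2, u≡2; β=-2, v≡1 (mod 7); (2|7)=+1, (1|7)=+1; sign (−1)^0·+1^-2·+1^-2 = +1.
(-12155, -692835 / ℚ) ramifies at {5, 13, 17, ∞}: a division algebra.

[5, 13, 17, inf]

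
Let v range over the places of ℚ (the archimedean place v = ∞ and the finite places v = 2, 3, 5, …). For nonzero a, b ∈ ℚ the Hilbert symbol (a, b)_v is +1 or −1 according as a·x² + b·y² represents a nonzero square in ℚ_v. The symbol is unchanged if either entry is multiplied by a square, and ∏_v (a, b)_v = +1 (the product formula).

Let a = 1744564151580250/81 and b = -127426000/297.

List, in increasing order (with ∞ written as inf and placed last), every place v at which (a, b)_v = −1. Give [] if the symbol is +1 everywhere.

[2, 5, 11, 29]

(a, b) ≡ (10, -62205) mod (ℚ^×)²; places V = {2, 3, 5, 7, 11, 13, 29, ∞}.
(a,b)_7: α=4, u≡6; β=0, v≡4 (mod 7); (6|7)=-1, (4|7)=+1; sign (−1)^0·-1^0·+1^4 = +1.
(a,b)_5: α=3, u≡2; β=3, v≡1 (mod 5); (2|5)=-1, (1|5)=+1; sign (−1)^0·-1^3·+1^3 = -1.
(a,b)_∞: sgn(10)=+, sgn(-62205)=−, so +1.
(a,b)_29: α=2, u≡17; β=1, v≡28 (mod 29); (17|29)=-1, (28|29)=+1; sign (−1)^0·-1^1·+1^2 = -1.
(a,b)_13: α=4, u≡12; β=3, v≡10 (mod 13); (12|13)=+1, (10|13)=+1; sign (−1)^0·+1^3·+1^4 = +1.
(a,b)_2: α=1, β=4; u≡5, v≡3 (mod 8); ε(u)ε(v)=0·1, αω(v)=1·1, βω(u)=4·1; sum ≡ 1  ⇒  -1.
(a,b)_11: α=2, u≡7; β=-1, v≡7 (mod 11); (7|11)=-1, (7|11)=-1; sign (−1)^0·-1^-1·-1^2 = -1.
(a,b)_3: α=-4, u≡1; β=-3, v≡1 (mod 3); (1|3)=+1, (1|3)=+1; sign (−1)^0·+1^-3·+1^-4 = +1.
|Ram(10, -62205)| = 4, even; anisotropic at {2, 5, 11, 29}.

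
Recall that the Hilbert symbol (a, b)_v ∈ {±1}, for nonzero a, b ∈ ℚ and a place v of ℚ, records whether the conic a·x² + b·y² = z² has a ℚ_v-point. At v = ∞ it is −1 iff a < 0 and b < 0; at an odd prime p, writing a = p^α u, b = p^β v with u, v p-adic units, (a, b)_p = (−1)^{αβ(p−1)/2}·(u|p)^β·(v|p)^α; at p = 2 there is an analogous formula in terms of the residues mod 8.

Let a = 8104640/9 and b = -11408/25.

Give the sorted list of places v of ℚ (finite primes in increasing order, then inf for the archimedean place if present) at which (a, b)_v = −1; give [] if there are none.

[2, 5, 23, 43]

(a, b) ≡ (126635, -713) mod (ℚ^×)²; places V = {2, 3, 5, 19, 23, 31, 43, ∞}.
(a,b)_3: α=-2, u≡2; β=0, v≡1 (mod 3); (2|3)=-1, (1|3)=+1; sign (−1)^0·-1^0·+1^-2 = +1.
(a,b)_2: α=6, β=4; u≡3, v≡7 (mod 8); ε(u)ε(v)=1·1, αω(v)=6·0, βω(u)=4·1; sum ≡ 1  ⇒  -1.
(a,b)_23: α=0, u≡17; β=1, v≡5 (mod 23); (17|23)=-1, (5|23)=-1; sign (−1)^0·-1^1·-1^0 = -1.
(a,b)_∞: sgn(126635)=+, sgn(-713)=−, so +1.
(a,b)_19: α=1, u≡18; β=0, v≡5 (mod 19); (18|19)=-1, (5|19)=+1; sign (−1)^0·-1^0·+1^1 = +1.
(a,b)_5: α=1, u≡2; β=-2, v≡2 (mod 5); (2|5)=-1, (2|5)=-1; sign (−1)^0·-1^-2·-1^1 = -1.
(a,b)_31: α=1, u≡26; β=1, v≡20 (mod 31); (26|31)=-1, (20|31)=+1; sign (−1)^1·-1^1·+1^1 = +1.
(a,b)_43: α=1, u≡6; β=0, v≡27 (mod 43); (6|43)=+1, (27|43)=-1; sign (−1)^0·+1^0·-1^1 = -1.
Ram(126635, -713) = {2, 5, 23, 43}; no ℚ_2-point on the conic.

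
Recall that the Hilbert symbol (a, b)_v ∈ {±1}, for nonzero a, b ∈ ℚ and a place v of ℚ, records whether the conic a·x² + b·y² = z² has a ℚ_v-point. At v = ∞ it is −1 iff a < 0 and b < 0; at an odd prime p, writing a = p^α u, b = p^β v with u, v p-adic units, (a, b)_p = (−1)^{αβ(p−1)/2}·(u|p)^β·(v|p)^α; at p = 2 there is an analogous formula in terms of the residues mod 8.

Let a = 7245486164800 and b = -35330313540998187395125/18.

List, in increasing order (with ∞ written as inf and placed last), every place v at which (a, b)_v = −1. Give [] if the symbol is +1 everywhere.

[2, 5, 19, 23]

Mod squares: a ≡ 37, b ≡ -161690. Check v ∈ {∞, 2, 3, 5, 13, 17, 19, 23, 37}.
v=3: a=3^0·(≡1), b=3^-2·(≡1) mod 3; (1|3)=+1, (1|3)=+1; (−1)^{0·-2·1}·(+1)^-2·(+1)^0 = +1.
v=37: a=37^3·(≡7), b=37^5·(≡16) mod 37; (7|37)=+1, (16|37)=+1; (−1)^{3·5·18}·(+1)^5·(+1)^3 = +1.
v=5: a=5^2·(≡2), b=5^3·(≡3) mod 5; (2|5)=-1, (3|5)=-1; (−1)^{2·3·2}·(-1)^3·(-1)^2 = -1.
v=13: a=13^2·(≡6), b=13^2·(≡1) mod 13; (6|13)=-1, (1|13)=+1; (−1)^{2·2·6}·(-1)^2·(+1)^2 = +1.
v=19: a=19^0·(≡14), b=19^3·(≡8) mod 19; (14|19)=-1, (8|19)=-1; (−1)^{0·3·9}·(-1)^3·(-1)^0 = -1.
v=2: v_2(a)=6, v_2(b)=-1; units ≡ 5, 3 (mod 8); ε·ε+αω+βω = 0·1+6·1+-1·1 ≡ 1  ⇒  (a,b)_2 = -1.
v=∞: 37 > 0 and -161690 < 0  ⇒  (a,b)_∞ = +1.
v=17: a=17^0·(≡11), b=17^2·(≡7) mod 17; (11|17)=-1, (7|17)=-1; (−1)^{0·2·8}·(-1)^2·(-1)^0 = +1.
v=23: a=23^2·(≡15), b=23^3·(≡6) mod 23; (15|23)=-1, (6|23)=+1; (−1)^{2·3·11}·(-1)^3·(+1)^2 = -1.
|Ram(37, -161690)| = 4, even; anisotropic at {2, 5, 19, 23}.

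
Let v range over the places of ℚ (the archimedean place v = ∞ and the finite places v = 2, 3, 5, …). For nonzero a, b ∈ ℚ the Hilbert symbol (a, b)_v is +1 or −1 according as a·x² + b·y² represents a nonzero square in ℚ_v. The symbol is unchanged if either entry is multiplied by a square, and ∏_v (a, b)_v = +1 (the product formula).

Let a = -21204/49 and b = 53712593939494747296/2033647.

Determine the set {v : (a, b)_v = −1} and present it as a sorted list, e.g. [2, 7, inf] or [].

[7, 41]

(a, b) ≡ (-589, 127458422) mod (ℚ^×)²; places V = {2, 3, 7, 11, 13, 19, 29, 31, 41, ∞}.
(a,b)_7: α=-2, u≡6; β=-5, v≡2 (mod 7); (6|7)=-1, (2|7)=+1; sign (−1)^0·-1^-5·+1^-2 = -1.
(a,b)_2: α=2, β=5; u≡3, v≡3 (mod 8); ε(u)ε(v)=1·1, αω(v)=2·1, βω(u)=5·1; sum ≡ 0  ⇒  +1.
(a,b)_11: α=0, u≡3; β=-2, v≡5 (mod 11); (3|11)=+1, (5|11)=+1; sign (−1)^0·+1^-2·+1^0 = +1.
(a,b)_∞: sgn(-589)=−, sgn(127458422)=+, so +1.
(a,b)_19: α=1, u≡16; β=3, v≡14 (mod 19); (16|19)=+1, (14|19)=-1; sign (−1)^1·+1^3·-1^1 = +1.
(a,b)_3: α=2, u≡2; β=12, v≡2 (mod 3); (2|3)=-1, (2|3)=-1; sign (−1)^0·-1^12·-1^2 = +1.
(a,b)_29: α=0, u≡7; β=1, v≡9 (mod 29); (7|29)=+1, (9|29)=+1; sign (−1)^0·+1^1·+1^0 = +1.
(a,b)_13: α=0, u≡9; β=1, v≡11 (mod 13); (9|13)=+1, (11|13)=-1; sign (−1)^0·+1^1·-1^0 = +1.
(a,b)_41: α=0, u≡35; β=1, v≡33 (mod 41); (35|41)=-1, (33|41)=+1; sign (−1)^0·-1^1·+1^0 = -1.
(a,b)_31: α=1, u≡24; β=3, v≡14 (mod 31); (24|31)=-1, (14|31)=+1; sign (−1)^1·-1^3·+1^1 = +1.
|Ram(-589, 127458422)| = 2, even; anisotropic at {7, 41}.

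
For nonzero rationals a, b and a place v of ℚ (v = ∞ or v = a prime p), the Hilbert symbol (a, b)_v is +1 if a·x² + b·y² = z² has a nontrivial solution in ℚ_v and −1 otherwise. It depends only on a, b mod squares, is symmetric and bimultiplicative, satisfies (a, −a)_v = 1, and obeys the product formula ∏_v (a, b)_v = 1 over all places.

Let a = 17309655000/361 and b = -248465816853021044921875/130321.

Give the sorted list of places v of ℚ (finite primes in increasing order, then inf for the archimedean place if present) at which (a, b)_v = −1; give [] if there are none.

Mod squares: a ≡ 22, b ≡ -595. Check v ∈ {∞, 2, 3, 5, 7, 11, 17, 19}.
v=19: a=19^-2·(≡13), b=19^-4·(≡18) mod 19; (13|19)=-1, (18|19)=-1; (−1)^{-2·-4·9}·(-1)^-4·(-1)^-2 = +1.
v=5: a=5^4·(≡3), b=5^11·(≡4) mod 5; (3|5)=-1, (4|5)=+1; (−1)^{4·11·2}·(-1)^11·(+1)^4 = -1.
v=17: a=17^2·(≡14), b=17^7·(≡4) mod 17; (14|17)=-1, (4|17)=+1; (−1)^{2·7·8}·(-1)^7·(+1)^2 = -1.
v=3: a=3^2·(≡1), b=3^0·(≡2) mod 3; (1|3)=+1, (2|3)=-1; (−1)^{2·0·1}·(+1)^0·(-1)^2 = +1.
v=11: a=11^3·(≡7), b=11^6·(≡7) mod 11; (7|11)=-1, (7|11)=-1; (−1)^{3·6·5}·(-1)^6·(-1)^3 = -1.
v=∞: 22 > 0 and -595 < 0  ⇒  (a,b)_∞ = +1.
v=7: a=7^0·(≡2), b=7^1·(≡6) mod 7; (2|7)=+1, (6|7)=-1; (−1)^{0·1·3}·(+1)^1·(-1)^0 = +1.
v=2: v_2(a)=3, v_2(b)=0; units ≡ 3, 5 (mod 8); ε·ε+αω+βω = 1·0+3·1+0·1 ≡ 1  ⇒  (a,b)_2 = -1.
|Ram(22, -595)| = 4, even; anisotropic at {2, 5, 11, 17}.

[2, 5, 11, 17]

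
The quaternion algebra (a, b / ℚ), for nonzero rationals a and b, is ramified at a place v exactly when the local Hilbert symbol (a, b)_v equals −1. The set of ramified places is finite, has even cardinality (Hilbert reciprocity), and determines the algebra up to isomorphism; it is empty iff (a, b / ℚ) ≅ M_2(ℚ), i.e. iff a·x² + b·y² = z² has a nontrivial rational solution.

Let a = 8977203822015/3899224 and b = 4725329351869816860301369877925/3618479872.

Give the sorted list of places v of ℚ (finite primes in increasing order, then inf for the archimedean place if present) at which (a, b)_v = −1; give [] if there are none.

Mod squares: a ≡ 170980810, b ≡ 136059. Check v ∈ {∞, 2, 3, 5, 7, 11, 13, 19, 29, 31}.
v=11: a=11^1·(≡10), b=11^5·(≡1) mod 11; (10|11)=-1, (1|11)=+1; (−1)^{1·5·5}·(-1)^5·(+1)^1 = +1.
v=31: a=31^1·(≡26), b=31^3·(≡5) mod 31; (26|31)=-1, (5|31)=+1; (−1)^{1·3·15}·(-1)^3·(+1)^1 = +1.
v=5: a=5^1·(≡2), b=5^2·(≡1) mod 5; (2|5)=-1, (1|5)=+1; (−1)^{1·2·2}·(-1)^2·(+1)^1 = +1.
v=19: a=19^3·(≡4), b=19^5·(≡6) mod 19; (4|19)=+1, (6|19)=+1; (−1)^{3·5·9}·(+1)^5·(+1)^3 = -1.
v=13: a=13^1·(≡12), b=13^2·(≡12) mod 13; (12|13)=+1, (12|13)=+1; (−1)^{1·2·6}·(+1)^2·(+1)^1 = +1.
v=29: a=29^-1·(≡20), b=29^-2·(≡23) mod 29; (20|29)=+1, (23|29)=+1; (−1)^{-1·-2·14}·(+1)^-2·(+1)^-1 = +1.
v=3: a=3^10·(≡1), b=3^23·(≡2) mod 3; (1|3)=+1, (2|3)=-1; (−1)^{10·23·1}·(+1)^23·(-1)^10 = +1.
v=7: a=7^-5·(≡2), b=7^-5·(≡5) mod 7; (2|7)=+1, (5|7)=-1; (−1)^{-5·-5·3}·(+1)^-5·(-1)^-5 = +1.
v=∞: 170980810 > 0 and 136059 > 0  ⇒  (a,b)_∞ = +1.
v=2: v_2(a)=-3, v_2(b)=-8; units ≡ 5, 3 (mod 8); ε·ε+αω+βω = 0·1+-3·1+-8·1 ≡ 1  ⇒  (a,b)_2 = -1.
(170980810, 136059 / ℚ) ramifies at {2, 19}: a division algebra.

[2, 19]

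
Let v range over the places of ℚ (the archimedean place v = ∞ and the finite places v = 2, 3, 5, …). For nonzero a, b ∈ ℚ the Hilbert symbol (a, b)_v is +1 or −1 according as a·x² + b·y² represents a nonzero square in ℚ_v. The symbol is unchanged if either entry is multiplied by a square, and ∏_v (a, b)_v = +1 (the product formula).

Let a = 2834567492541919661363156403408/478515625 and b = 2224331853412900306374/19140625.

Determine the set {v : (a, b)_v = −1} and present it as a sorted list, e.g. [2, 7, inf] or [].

Mod squares: a ≡ 13, b ≡ 6. Check v ∈ {∞, 2, 3, 5, 7, 13, 19, 23, 43, 47}.
v=19: a=19^2·(≡13), b=19^2·(≡16) mod 19; (13|19)=-1, (16|19)=+1; (−1)^{2·2·9}·(-1)^2·(+1)^2 = +1.
v=47: a=47^4·(≡29), b=47^2·(≡2) mod 47; (29|47)=-1, (2|47)=+1; (−1)^{4·2·23}·(-1)^2·(+1)^4 = +1.
v=3: a=3^4·(≡1), b=3^3·(≡2) mod 3; (1|3)=+1, (2|3)=-1; (−1)^{4·3·1}·(+1)^3·(-1)^4 = +1.
v=5: a=5^-10·(≡2), b=5^-8·(≡1) mod 5; (2|5)=-1, (1|5)=+1; (−1)^{-10·-8·2}·(-1)^-8·(+1)^-10 = +1.
v=43: a=43^6·(≡6), b=43^4·(≡16) mod 43; (6|43)=+1, (16|43)=+1; (−1)^{6·4·21}·(+1)^4·(+1)^6 = +1.
v=∞: 13 > 0 and 6 > 0  ⇒  (a,b)_∞ = +1.
v=13: a=13^5·(≡10), b=13^4·(≡7) mod 13; (10|13)=+1, (7|13)=-1; (−1)^{5·4·6}·(+1)^4·(-1)^5 = -1.
v=2: v_2(a)=4, v_2(b)=1; units ≡ 5, 3 (mod 8); ε·ε+αω+βω = 0·1+4·1+1·1 ≡ 1  ⇒  (a,b)_2 = -1.
v=23: a=23^2·(≡1), b=23^2·(≡1) mod 23; (1|23)=+1, (1|23)=+1; (−1)^{2·2·11}·(+1)^2·(+1)^2 = +1.
v=7: a=7^-2·(≡5), b=7^-2·(≡3) mod 7; (5|7)=-1, (3|7)=-1; (−1)^{-2·-2·3}·(-1)^-2·(-1)^-2 = +1.
Ram(13, 6) = {2, 13}; no ℚ_2-point on the conic.

[2, 13]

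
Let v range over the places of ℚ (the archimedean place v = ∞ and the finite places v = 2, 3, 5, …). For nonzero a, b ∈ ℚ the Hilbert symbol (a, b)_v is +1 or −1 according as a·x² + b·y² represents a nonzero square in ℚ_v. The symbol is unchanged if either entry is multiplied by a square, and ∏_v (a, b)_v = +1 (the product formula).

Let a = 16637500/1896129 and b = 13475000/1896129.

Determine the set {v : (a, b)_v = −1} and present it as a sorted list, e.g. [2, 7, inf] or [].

(a, b) ≡ (55, 110) mod (ℚ^×)²; places V = {2, 3, 5, 7, 11, 17, ∞}.
(a,b)_∞: sgn(55)=+, sgn(110)=+, so +1.
(a,b)_11: α=3, u≡1; β=1, v≡10 (mod 11); (1|11)=+1, (10|11)=-1; sign (−1)^1·+1^1·-1^3 = +1.
(a,b)_7: α=0, u≡3; β=2, v≡3 (mod 7); (3|7)=-1, (3|7)=-1; sign (−1)^0·-1^2·-1^0 = +1.
(a,b)_3: α=-8, u≡1; β=-8, v≡2 (mod 3); (1|3)=+1, (2|3)=-1; sign (−1)^0·+1^-8·-1^-8 = +1.
(a,b)_17: α=-2, u≡9; β=-2, v≡16 (mod 17); (9|17)=+1, (16|17)=+1; sign (−1)^0·+1^-2·+1^-2 = +1.
(a,b)_2: α=2, β=3; u≡7, v≡7 (mod 8); ε(u)ε(v)=1·1, αω(v)=2·0, βω(u)=3·0; sum ≡ 1  ⇒  -1.
(a,b)_5: α=5, u≡1; β=5, v≡3 (mod 5); (1|5)=+1, (3|5)=-1; sign (−1)^0·+1^5·-1^5 = -1.
Ram(55, 110) = {2, 5}; no ℚ_2-point on the conic.

[2, 5]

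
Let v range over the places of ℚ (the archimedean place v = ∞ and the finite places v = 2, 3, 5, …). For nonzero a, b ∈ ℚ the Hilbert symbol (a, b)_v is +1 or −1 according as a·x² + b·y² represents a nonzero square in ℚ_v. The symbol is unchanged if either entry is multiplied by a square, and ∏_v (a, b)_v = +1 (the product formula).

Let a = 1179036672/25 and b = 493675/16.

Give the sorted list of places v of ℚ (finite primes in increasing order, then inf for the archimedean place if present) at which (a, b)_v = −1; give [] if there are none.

[2, 11, 13, 41]

(a, b) ≡ (1151403, 403) mod (ℚ^×)²; places V = {2, 3, 5, 7, 11, 13, 23, 31, 37, 41, ∞}.
(a,b)_13: α=0, u≡5; β=1, v≡5 (mod 13); (5|13)=-1, (5|13)=-1; sign (−1)^0·-1^1·-1^0 = -1.
(a,b)_11: α=1, u≡10; β=0, v≡10 (mod 11); (10|11)=-1, (10|11)=-1; sign (−1)^0·-1^0·-1^1 = -1.
(a,b)_31: α=0, u≡5; β=1, v≡13 (mod 31); (5|31)=+1, (13|31)=-1; sign (−1)^0·+1^1·-1^0 = +1.
(a,b)_23: α=1, u≡9; β=0, v≡16 (mod 23); (9|23)=+1, (16|23)=+1; sign (−1)^0·+1^0·+1^1 = +1.
(a,b)_3: α=1, u≡2; β=0, v≡1 (mod 3); (2|3)=-1, (1|3)=+1; sign (−1)^0·-1^0·+1^1 = +1.
(a,b)_∞: sgn(1151403)=+, sgn(403)=+, so +1.
(a,b)_7: α=0, u≡4; β=2, v≡1 (mod 7); (4|7)=+1, (1|7)=+1; sign (−1)^0·+1^2·+1^0 = +1.
(a,b)_37: α=1, u≡2; β=0, v≡36 (mod 37); (2|37)=-1, (36|37)=+1; sign (−1)^0·-1^0·+1^1 = +1.
(a,b)_41: α=1, u≡5; β=0, v≡15 (mod 41); (5|41)=+1, (15|41)=-1; sign (−1)^0·+1^0·-1^1 = -1.
(a,b)_2: α=10, β=-4; u≡3, v≡3 (mod 8); ε(u)ε(v)=1·1, αω(v)=10·1, βω(u)=-4·1; sum ≡ 1  ⇒  -1.
(a,b)_5: α=-2, u≡2; β=2, v≡2 (mod 5); (2|5)=-1, (2|5)=-1; sign (−1)^0·-1^2·-1^-2 = +1.
Ram(1151403, 403) = {2, 11, 13, 41}; no ℚ_2-point on the conic.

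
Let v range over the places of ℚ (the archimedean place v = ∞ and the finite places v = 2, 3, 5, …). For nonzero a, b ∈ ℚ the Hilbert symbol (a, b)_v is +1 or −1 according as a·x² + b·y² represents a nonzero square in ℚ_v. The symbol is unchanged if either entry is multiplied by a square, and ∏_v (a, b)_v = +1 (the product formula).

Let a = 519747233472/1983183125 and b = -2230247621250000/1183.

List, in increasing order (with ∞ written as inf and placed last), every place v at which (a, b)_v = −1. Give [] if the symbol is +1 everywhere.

(a, b) ≡ (231, -1155) mod (ℚ^×)²; places V = {2, 3, 5, 7, 11, 13, 19, 29, 41, 43, 47, ∞}.
(a,b)_2: α=6, β=4; u≡7, v≡5 (mod 8); ε(u)ε(v)=1·0, αω(v)=6·1, βω(u)=4·0; sum ≡ 0  ⇒  +1.
(a,b)_∞: sgn(231)=+, sgn(-1155)=−, so +1.
(a,b)_3: α=7, u≡2; β=5, v≡2 (mod 3); (2|3)=-1, (2|3)=-1; sign (−1)^1·-1^5·-1^7 = -1.
(a,b)_19: α=0, u≡15; β=2, v≡4 (mod 19); (15|19)=-1, (4|19)=+1; sign (−1)^0·-1^2·+1^0 = +1.
(a,b)_5: α=-4, u≡4; β=7, v≡1 (mod 5); (4|5)=+1, (1|5)=+1; sign (−1)^0·+1^7·+1^-4 = +1.
(a,b)_29: α=-2, u≡7; β=0, v≡5 (mod 29); (7|29)=+1, (5|29)=+1; sign (−1)^0·+1^0·+1^-2 = +1.
(a,b)_47: α=2, u≡40; β=0, v≡45 (mod 47); (40|47)=-1, (45|47)=-1; sign (−1)^0·-1^0·-1^2 = +1.
(a,b)_11: α=-1, u≡8; β=1, v≡5 (mod 11); (8|11)=-1, (5|11)=+1; sign (−1)^1·-1^1·+1^-1 = +1.
(a,b)_43: α=0, u≡36; β=2, v≡15 (mod 43); (36|43)=+1, (15|43)=+1; sign (−1)^0·+1^2·+1^0 = +1.
(a,b)_7: α=-3, u≡5; β=-1, v≡5 (mod 7); (5|7)=-1, (5|7)=-1; sign (−1)^1·-1^-1·-1^-3 = -1.
(a,b)_13: α=0, u≡12; β=-2, v≡11 (mod 13); (12|13)=+1, (11|13)=-1; sign (−1)^0·+1^-2·-1^0 = +1.
(a,b)_41: α=2, u≡6; β=0, v≡27 (mod 41); (6|41)=-1, (27|41)=-1; sign (−1)^0·-1^0·-1^2 = +1.
|Ram(231, -1155)| = 2, even; anisotropic at {3, 7}.

[3, 7]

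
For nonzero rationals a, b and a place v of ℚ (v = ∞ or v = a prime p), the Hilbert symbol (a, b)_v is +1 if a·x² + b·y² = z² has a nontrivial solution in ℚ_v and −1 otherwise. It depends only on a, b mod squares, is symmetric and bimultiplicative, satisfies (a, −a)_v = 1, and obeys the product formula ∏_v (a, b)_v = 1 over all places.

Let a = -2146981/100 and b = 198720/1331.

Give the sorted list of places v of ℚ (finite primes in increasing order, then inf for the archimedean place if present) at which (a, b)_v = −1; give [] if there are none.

[2, 3, 11, 19]

Mod squares: a ≡ -7429, b ≡ 3795. Check v ∈ {∞, 2, 3, 5, 11, 17, 19, 23}.
v=3: a=3^0·(≡2), b=3^3·(≡2) mod 3; (2|3)=-1, (2|3)=-1; (−1)^{0·3·1}·(-1)^3·(-1)^0 = -1.
v=∞: -7429 < 0 and 3795 > 0  ⇒  (a,b)_∞ = +1.
v=23: a=23^1·(≡7), b=23^1·(≡18) mod 23; (7|23)=-1, (18|23)=+1; (−1)^{1·1·11}·(-1)^1·(+1)^1 = +1.
v=2: v_2(a)=-2, v_2(b)=6; units ≡ 3, 3 (mod 8); ε·ε+αω+βω = 1·1+-2·1+6·1 ≡ 1  ⇒  (a,b)_2 = -1.
v=19: a=19^1·(≡14), b=19^0·(≡18) mod 19; (14|19)=-1, (18|19)=-1; (−1)^{1·0·9}·(-1)^0·(-1)^1 = -1.
v=17: a=17^3·(≡6), b=17^0·(≡15) mod 17; (6|17)=-1, (15|17)=+1; (−1)^{3·0·8}·(-1)^0·(+1)^3 = +1.
v=11: a=11^0·(≡10), b=11^-3·(≡5) mod 11; (10|11)=-1, (5|11)=+1; (−1)^{0·-3·5}·(-1)^-3·(+1)^0 = -1.
v=5: a=5^-2·(≡1), b=5^1·(≡4) mod 5; (1|5)=+1, (4|5)=+1; (−1)^{-2·1·2}·(+1)^1·(+1)^-2 = +1.
Ram(-7429, 3795) = {2, 3, 11, 19}; no ℚ_2-point on the conic.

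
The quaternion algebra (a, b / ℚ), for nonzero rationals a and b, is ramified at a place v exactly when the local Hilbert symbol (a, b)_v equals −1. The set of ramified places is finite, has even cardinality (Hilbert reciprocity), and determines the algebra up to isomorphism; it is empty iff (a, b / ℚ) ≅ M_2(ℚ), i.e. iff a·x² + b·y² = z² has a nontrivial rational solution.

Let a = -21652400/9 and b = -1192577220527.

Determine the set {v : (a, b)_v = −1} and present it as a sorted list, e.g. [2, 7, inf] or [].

(a, b) ≡ (-54131, -407) mod (ℚ^×)²; places V = {2, 3, 5, 7, 11, 19, 37, ∞}.
(a,b)_2: α=4, β=0; u≡5, v≡1 (mod 8); ε(u)ε(v)=0·0, αω(v)=4·0, βω(u)=0·1; sum ≡ 0  ⇒  +1.
(a,b)_11: α=1, u≡8; β=3, v≡2 (mod 11); (8|11)=-1, (2|11)=-1; sign (−1)^1·-1^3·-1^1 = -1.
(a,b)_37: α=1, u≡32; β=3, v≡3 (mod 37); (32|37)=-1, (3|37)=+1; sign (−1)^0·-1^3·+1^1 = -1.
(a,b)_∞: sgn(-54131)=−, sgn(-407)=−, so -1.
(a,b)_19: α=1, u≡17; β=2, v≡11 (mod 19); (17|19)=+1, (11|19)=+1; sign (−1)^0·+1^2·+1^1 = +1.
(a,b)_3: α=-2, u≡1; β=0, v≡1 (mod 3); (1|3)=+1, (1|3)=+1; sign (−1)^0·+1^0·+1^-2 = +1.
(a,b)_7: α=1, u≡1; β=2, v≡3 (mod 7); (1|7)=+1, (3|7)=-1; sign (−1)^0·+1^2·-1^1 = -1.
(a,b)_5: α=2, u≡1; β=0, v≡3 (mod 5); (1|5)=+1, (3|5)=-1; sign (−1)^0·+1^0·-1^2 = +1.
(-54131, -407 / ℚ) ramifies at {7, 11, 37, ∞}: a division algebra.

[7, 11, 37, inf]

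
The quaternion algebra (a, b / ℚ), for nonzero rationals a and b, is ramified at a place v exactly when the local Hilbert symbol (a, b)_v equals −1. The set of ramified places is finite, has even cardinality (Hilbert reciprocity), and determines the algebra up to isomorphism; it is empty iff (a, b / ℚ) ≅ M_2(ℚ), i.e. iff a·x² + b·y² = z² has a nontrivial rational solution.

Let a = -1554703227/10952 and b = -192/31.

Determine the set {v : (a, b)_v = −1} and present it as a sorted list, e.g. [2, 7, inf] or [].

(a, b) ≡ (-317254, -93) mod (ℚ^×)²; places V = {2, 3, 7, 11, 17, 31, 37, 43, ∞}.
(a,b)_∞: sgn(-317254)=−, sgn(-93)=−, so -1.
(a,b)_11: α=2, u≡7; β=0, v≡8 (mod 11); (7|11)=-1, (8|11)=-1; sign (−1)^0·-1^0·-1^2 = +1.
(a,b)_37: α=-2, u≡4; β=0, v≡32 (mod 37); (4|37)=+1, (32|37)=-1; sign (−1)^0·+1^0·-1^-2 = +1.
(a,b)_7: α=1, u≡3; β=0, v≡6 (mod 7); (3|7)=-1, (6|7)=-1; sign (−1)^0·-1^0·-1^1 = -1.
(a,b)_3: α=4, u≡2; β=1, v≡2 (mod 3); (2|3)=-1, (2|3)=-1; sign (−1)^0·-1^1·-1^4 = -1.
(a,b)_31: α=1, u≡23; β=-1, v≡25 (mod 31); (23|31)=-1, (25|31)=+1; sign (−1)^1·-1^-1·+1^1 = +1.
(a,b)_43: α=1, u≡12; β=0, v≡16 (mod 43); (12|43)=-1, (16|43)=+1; sign (−1)^0·-1^0·+1^1 = +1.
(a,b)_17: α=1, u≡13; β=0, v≡13 (mod 17); (13|17)=+1, (13|17)=+1; sign (−1)^0·+1^0·+1^1 = +1.
(a,b)_2: α=-3, β=6; u≡5, v≡3 (mod 8); ε(u)ε(v)=0·1, αω(v)=-3·1, βω(u)=6·1; sum ≡ 1  ⇒  -1.
|Ram(-317254, -93)| = 4, even; anisotropic at {2, 3, 7, ∞}.

[2, 3, 7, inf]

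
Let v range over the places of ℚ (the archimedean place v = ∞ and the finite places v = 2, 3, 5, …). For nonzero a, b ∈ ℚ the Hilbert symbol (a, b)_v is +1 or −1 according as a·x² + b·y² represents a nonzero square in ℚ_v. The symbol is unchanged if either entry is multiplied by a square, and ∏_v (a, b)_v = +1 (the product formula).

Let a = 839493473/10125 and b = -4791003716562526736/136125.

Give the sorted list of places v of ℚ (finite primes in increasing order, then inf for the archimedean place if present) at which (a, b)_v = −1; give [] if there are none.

(a, b) ≡ (146965, -28405) mod (ℚ^×)²; places V = {2, 3, 5, 7, 11, 13, 17, 19, 23, ∞}.
(a,b)_23: α=0, u≡1; β=1, v≡11 (mod 23); (1|23)=+1, (11|23)=-1; sign (−1)^0·+1^1·-1^0 = +1.
(a,b)_17: α=1, u≡8; β=2, v≡1 (mod 17); (8|17)=+1, (1|17)=+1; sign (−1)^0·+1^2·+1^1 = +1.
(a,b)_13: α=5, u≡7; β=5, v≡10 (mod 13); (7|13)=-1, (10|13)=+1; sign (−1)^0·-1^5·+1^5 = -1.
(a,b)_3: α=-4, u≡1; β=-2, v≡2 (mod 3); (1|3)=+1, (2|3)=-1; sign (−1)^0·+1^-2·-1^-4 = +1.
(a,b)_7: α=1, u≡2; β=2, v≡1 (mod 7); (2|7)=+1, (1|7)=+1; sign (−1)^0·+1^2·+1^1 = +1.
(a,b)_19: α=1, u≡3; β=5, v≡17 (mod 19); (3|19)=-1, (17|19)=+1; sign (−1)^1·-1^5·+1^1 = +1.
(a,b)_2: α=0, β=4; u≡5, v≡3 (mod 8); ε(u)ε(v)=0·1, αω(v)=0·1, βω(u)=4·1; sum ≡ 0  ⇒  +1.
(a,b)_∞: sgn(146965)=+, sgn(-28405)=−, so +1.
(a,b)_5: α=-3, u≡3; β=-3, v≡1 (mod 5); (3|5)=-1, (1|5)=+1; sign (−1)^0·-1^-3·+1^-3 = -1.
(a,b)_11: α=0, u≡1; β=-2, v≡8 (mod 11); (1|11)=+1, (8|11)=-1; sign (−1)^0·+1^-2·-1^0 = +1.
|Ram(146965, -28405)| = 2, even; anisotropic at {5, 13}.

[5, 13]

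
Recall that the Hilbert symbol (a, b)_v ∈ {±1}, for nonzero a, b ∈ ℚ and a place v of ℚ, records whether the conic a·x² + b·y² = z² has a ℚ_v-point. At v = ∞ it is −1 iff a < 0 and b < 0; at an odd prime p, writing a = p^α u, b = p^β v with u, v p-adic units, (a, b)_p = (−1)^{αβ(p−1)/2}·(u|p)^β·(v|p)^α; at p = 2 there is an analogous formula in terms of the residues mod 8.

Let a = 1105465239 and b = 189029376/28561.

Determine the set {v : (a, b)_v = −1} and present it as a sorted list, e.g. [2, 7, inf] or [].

(a, b) ≡ (13647719, 2279) mod (ℚ^×)²; places V = {2, 3, 13, 17, 19, 29, 31, 43, 47, 53, ∞}.
(a,b)_17: α=1, u≡4; β=0, v≡1 (mod 17); (4|17)=+1, (1|17)=+1; sign (−1)^0·+1^0·+1^1 = +1.
(a,b)_19: α=1, u≡11; β=0, v≡12 (mod 19); (11|19)=+1, (12|19)=-1; sign (−1)^0·+1^0·-1^1 = -1.
(a,b)_31: α=1, u≡1; β=0, v≡18 (mod 31); (1|31)=+1, (18|31)=+1; sign (−1)^0·+1^0·+1^1 = +1.
(a,b)_13: α=0, u≡8; β=-4, v≡3 (mod 13); (8|13)=-1, (3|13)=+1; sign (−1)^0·-1^-4·+1^0 = +1.
(a,b)_2: α=0, β=10; u≡7, v≡7 (mod 8); ε(u)ε(v)=1·1, αω(v)=0·0, βω(u)=10·0; sum ≡ 1  ⇒  -1.
(a,b)_43: α=0, u≡40; β=1, v≡11 (mod 43); (40|43)=+1, (11|43)=+1; sign (−1)^0·+1^1·+1^0 = +1.
(a,b)_3: α=4, u≡2; β=4, v≡2 (mod 3); (2|3)=-1, (2|3)=-1; sign (−1)^0·-1^4·-1^4 = +1.
(a,b)_47: α=1, u≡45; β=0, v≡20 (mod 47); (45|47)=-1, (20|47)=-1; sign (−1)^0·-1^0·-1^1 = -1.
(a,b)_∞: sgn(13647719)=+, sgn(2279)=+, so +1.
(a,b)_29: α=1, u≡6; β=0, v≡12 (mod 29); (6|29)=+1, (12|29)=-1; sign (−1)^0·+1^0·-1^1 = -1.
(a,b)_53: α=0, u≡37; β=1, v≡16 (mod 53); (37|53)=+1, (16|53)=+1; sign (−1)^0·+1^1·+1^0 = +1.
(13647719, 2279 / ℚ) ramifies at {2, 19, 29, 47}: a division algebra.

[2, 19, 29, 47]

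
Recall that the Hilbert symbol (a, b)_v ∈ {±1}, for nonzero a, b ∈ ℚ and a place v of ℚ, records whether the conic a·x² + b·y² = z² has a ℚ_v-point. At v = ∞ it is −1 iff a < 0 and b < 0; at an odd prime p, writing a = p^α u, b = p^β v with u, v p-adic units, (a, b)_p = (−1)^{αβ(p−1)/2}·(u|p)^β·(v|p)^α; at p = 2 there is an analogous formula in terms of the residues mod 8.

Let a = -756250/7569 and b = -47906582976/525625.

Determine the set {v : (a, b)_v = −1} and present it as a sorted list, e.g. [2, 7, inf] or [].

[3, inf]

(a, b) ≡ (-10, -25599) mod (ℚ^×)²; places V = {2, 3, 5, 7, 11, 19, 23, 29, 53, ∞}.
(a,b)_2: α=1, β=6; u≡3, v≡1 (mod 8); ε(u)ε(v)=1·0, αω(v)=1·0, βω(u)=6·1; sum ≡ 0  ⇒  +1.
(a,b)_23: α=0, u≡18; β=1, v≡14 (mod 23); (18|23)=+1, (14|23)=-1; sign (−1)^0·+1^1·-1^0 = +1.
(a,b)_3: α=-2, u≡2; β=5, v≡2 (mod 3); (2|3)=-1, (2|3)=-1; sign (−1)^0·-1^5·-1^-2 = -1.
(a,b)_5: α=5, u≡2; β=-4, v≡4 (mod 5); (2|5)=-1, (4|5)=+1; sign (−1)^0·-1^-4·+1^5 = +1.
(a,b)_53: α=0, u≡47; β=1, v≡28 (mod 53); (47|53)=+1, (28|53)=+1; sign (−1)^0·+1^1·+1^0 = +1.
(a,b)_∞: sgn(-10)=−, sgn(-25599)=−, so -1.
(a,b)_19: α=0, u≡1; β=2, v≡2 (mod 19); (1|19)=+1, (2|19)=-1; sign (−1)^0·+1^2·-1^0 = +1.
(a,b)_29: α=-2, u≡11; β=-2, v≡27 (mod 29); (11|29)=-1, (27|29)=-1; sign (−1)^0·-1^-2·-1^-2 = +1.
(a,b)_7: α=0, u≡1; β=1, v≡4 (mod 7); (1|7)=+1, (4|7)=+1; sign (−1)^0·+1^1·+1^0 = +1.
(a,b)_11: α=2, u≡9; β=0, v≡1 (mod 11); (9|11)=+1, (1|11)=+1; sign (−1)^0·+1^0·+1^2 = +1.
|Ram(-10, -25599)| = 2, even; anisotropic at {3, ∞}.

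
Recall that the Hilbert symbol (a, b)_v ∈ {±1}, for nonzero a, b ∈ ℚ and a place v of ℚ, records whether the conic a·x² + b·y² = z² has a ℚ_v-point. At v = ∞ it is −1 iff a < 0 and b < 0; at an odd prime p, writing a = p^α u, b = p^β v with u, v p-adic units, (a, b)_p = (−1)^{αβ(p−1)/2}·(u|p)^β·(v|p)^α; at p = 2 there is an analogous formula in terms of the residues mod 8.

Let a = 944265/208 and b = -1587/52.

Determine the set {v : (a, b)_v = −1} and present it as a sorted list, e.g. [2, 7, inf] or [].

[7, 17]

(a, b) ≡ (23205, -39) mod (ℚ^×)²; places V = {2, 3, 5, 7, 13, 17, 23, ∞}.
(a,b)_7: α=1, u≡1; β=0, v≡3 (mod 7); (1|7)=+1, (3|7)=-1; sign (−1)^0·+1^0·-1^1 = -1.
(a,b)_13: α=-1, u≡12; β=-1, v≡3 (mod 13); (12|13)=+1, (3|13)=+1; sign (−1)^0·+1^-1·+1^-1 = +1.
(a,b)_5: α=1, u≡1; β=0, v≡4 (mod 5); (1|5)=+1, (4|5)=+1; sign (−1)^0·+1^0·+1^1 = +1.
(a,b)_17: α=1, u≡10; β=0, v≡11 (mod 17); (10|17)=-1, (11|17)=-1; sign (−1)^0·-1^0·-1^1 = -1.
(a,b)_∞: sgn(23205)=+, sgn(-39)=−, so +1.
(a,b)_3: α=1, u≡1; β=1, v≡2 (mod 3); (1|3)=+1, (2|3)=-1; sign (−1)^1·+1^1·-1^1 = +1.
(a,b)_23: α=2, u≡14; β=2, v≡11 (mod 23); (14|23)=-1, (11|23)=-1; sign (−1)^0·-1^2·-1^2 = +1.
(a,b)_2: α=-4, β=-2; u≡5, v≡1 (mod 8); ε(u)ε(v)=0·0, αω(v)=-4·0, βω(u)=-2·1; sum ≡ 0  ⇒  +1.
(23205, -39 / ℚ) ramifies at {7, 17}: a division algebra.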